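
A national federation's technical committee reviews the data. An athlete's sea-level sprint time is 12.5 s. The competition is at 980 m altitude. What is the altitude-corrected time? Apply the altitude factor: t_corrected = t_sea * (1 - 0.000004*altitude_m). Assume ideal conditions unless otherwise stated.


Correction factor = 1 - 0.000004 * 980 = 0.99608
t_corrected = t_sea * factor = 12.5 * 0.99608
t_corrected = 12.451 s

12.451 s


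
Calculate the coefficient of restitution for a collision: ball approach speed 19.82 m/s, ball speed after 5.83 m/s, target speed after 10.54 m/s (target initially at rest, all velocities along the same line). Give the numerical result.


e = (v2_after - v1_after) / (v1_before - v2_before)
Numerator = 10.54 - 5.83 = 4.71
Denominator = 19.82 - 0 = 19.82
e = 4.71 / 19.82 = 0.2376

0.2376


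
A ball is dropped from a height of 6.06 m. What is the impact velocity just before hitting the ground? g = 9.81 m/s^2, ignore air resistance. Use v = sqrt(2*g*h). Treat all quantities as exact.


v = sqrt(2 * g * h)
v = sqrt(2 * 9.81 * 6.06)
v = sqrt(118.8972) = 10.904 m/s

10.904 m/s


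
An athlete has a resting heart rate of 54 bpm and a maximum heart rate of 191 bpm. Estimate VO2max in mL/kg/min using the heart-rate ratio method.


VO2max = 15.3 * HRmax / HRrest
VO2max = 15.3 * 191 / 54
VO2max = 2922.3 / 54 = 54.1167 mL/kg/min

54.1167 mL/kg/min


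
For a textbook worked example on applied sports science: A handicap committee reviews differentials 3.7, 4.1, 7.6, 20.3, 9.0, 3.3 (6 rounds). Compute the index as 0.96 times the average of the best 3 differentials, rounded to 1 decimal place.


All differentials: 3.7, 4.1, 7.6, 20.3, 9.0, 3.3
Sorted: 3.3, 3.7, 4.1, 7.6, 9.0, 20.3
Best 3: 3.3, 3.7, 4.1
Average of best = 11.1 / 3 = 3.7
Raw index = 3.7 * 0.96 = 3.552
Handicap index = round(3.552, 1) = 3.6

3.6


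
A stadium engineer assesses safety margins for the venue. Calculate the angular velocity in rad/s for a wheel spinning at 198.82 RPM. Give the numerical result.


omega = RPM * 2 * pi / 60
omega = 198.82 * 2 * 3.14159 / 60
omega = 1249.2229 / 60 = 20.8204 rad/s

20.8204 rad/s


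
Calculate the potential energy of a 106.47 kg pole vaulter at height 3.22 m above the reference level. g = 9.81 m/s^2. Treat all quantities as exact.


PE = m * g * h
PE = 106.47 * 9.81 * 3.22
PE = 1044.4707 * 3.22 = 3363.1957 J

3363.1957 J


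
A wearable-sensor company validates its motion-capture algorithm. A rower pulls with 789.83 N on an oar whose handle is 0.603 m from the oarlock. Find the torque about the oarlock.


tau = F * d
tau = 789.83 * 0.603
tau = 476.2675 N*m

476.2675 N*m


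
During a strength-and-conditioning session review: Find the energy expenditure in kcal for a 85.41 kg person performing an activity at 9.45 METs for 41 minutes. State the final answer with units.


kcal = MET * mass * time_hr
Convert time: 41 min = 0.6833 hr
kcal = 9.45 * 85.41 * 0.6833
kcal = 551.5351 kcal

551.5351 kcal


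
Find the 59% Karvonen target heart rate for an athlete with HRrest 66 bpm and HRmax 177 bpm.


Target = HRrest + pct*(HRmax - HRrest)
Heart rate reserve = HRmax - HRrest = 177 - 66 = 111 bpm
Fraction = 59% = 0.59
Target = 66 + 0.59 * 111
Target = 66 + 65.49 = 131.49 bpm

131.49 bpm


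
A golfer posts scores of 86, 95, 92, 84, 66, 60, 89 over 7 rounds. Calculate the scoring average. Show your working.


Average = sum / n
Sum = 572
Average = 572 / 7 = 81.7143

81.7143


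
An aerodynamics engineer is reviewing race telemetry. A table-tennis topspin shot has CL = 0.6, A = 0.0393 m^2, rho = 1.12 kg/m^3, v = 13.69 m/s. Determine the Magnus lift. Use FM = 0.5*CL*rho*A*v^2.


FM = 0.5 * CL * rho * A * v^2
FM = 0.5 * 0.6 * 1.12 * 0.0393 * 13.69^2
v^2 = 187.4161
FM = 0.5 * 0.6 * 1.12 * 0.0393 * 187.4161 = 2.4748 N

2.4748 N


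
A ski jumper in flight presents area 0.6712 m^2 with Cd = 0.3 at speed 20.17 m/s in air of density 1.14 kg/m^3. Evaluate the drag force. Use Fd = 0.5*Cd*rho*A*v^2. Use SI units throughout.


Fd = 0.5 * Cd * rho * A * v^2
Fd = 0.5 * 0.3 * 1.14 * 0.6712 * 20.17^2
v^2 = 406.8289
Fd = 0.5 * 0.3 * 1.14 * 0.6712 * 406.8289 = 46.6939 N

46.6939 N


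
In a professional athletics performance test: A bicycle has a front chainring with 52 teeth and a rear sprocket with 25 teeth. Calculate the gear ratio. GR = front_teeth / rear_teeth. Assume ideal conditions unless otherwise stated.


GR = front_teeth / rear_teeth
GR = 52 / 25
GR = 2.08

2.08


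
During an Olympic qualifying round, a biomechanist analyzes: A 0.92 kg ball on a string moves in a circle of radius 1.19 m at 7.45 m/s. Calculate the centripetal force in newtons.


Fc = m * v^2 / r
v^2 = 7.45^2 = 55.5025
Fc = 0.92 * 55.5025 / 1.19
Fc = 51.0623 / 1.19 = 42.9095 N

42.9095 N


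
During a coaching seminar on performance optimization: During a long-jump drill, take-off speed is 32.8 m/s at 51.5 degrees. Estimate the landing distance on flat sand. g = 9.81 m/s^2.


R = v^2 * sin(2*theta) / g
Convert angle to radians: theta = 51.5 deg = 0.8988 rad
sin(2*theta) = sin(1.7977) = 0.9744
R = 32.8^2 * 0.9744 / 9.81
R = 1075.84 * 0.9744 / 9.81 = 106.8569 m

106.8569 m


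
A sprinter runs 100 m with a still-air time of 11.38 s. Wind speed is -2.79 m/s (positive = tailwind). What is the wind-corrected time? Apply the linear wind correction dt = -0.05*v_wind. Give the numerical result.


dt = -0.05 * v_wind = -0.05 * -2.79 = 0.1395 s
t_corrected = t_still + dt = 11.38 + (0.1395)
t_corrected = 11.5195 s

11.5195 s


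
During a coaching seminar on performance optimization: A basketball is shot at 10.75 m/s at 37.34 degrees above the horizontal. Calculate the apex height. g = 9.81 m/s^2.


H = (v*sin(theta))^2 / (2*g)
vy = v*sin(theta) = 10.75 * sin(37.34 deg) = 6.5203 m/s
H = vy^2 / (2*g) = 42.5149 / (2*9.81)
H = 42.5149 / 19.62 = 2.1669 m

2.1669 m


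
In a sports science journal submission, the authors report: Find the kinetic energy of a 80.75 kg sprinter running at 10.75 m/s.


KE = 0.5 * m * v^2
KE = 0.5 * 80.75 * 10.75^2
KE = 0.5 * 80.75 * 115.5625 = 4665.8359 J

4665.8359 J


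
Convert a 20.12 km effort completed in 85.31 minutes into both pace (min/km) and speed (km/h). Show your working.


Pace = time / distance = 85.31 min / 20.12 km = 4.2401 min/km
Speed = distance / time_in_hours = 20.12 / 1.4218 hr
Speed = 14.1507 km/h

4.2401 min/km, 14.1507 km/h


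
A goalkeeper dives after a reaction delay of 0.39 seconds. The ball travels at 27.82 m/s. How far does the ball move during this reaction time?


d = v * t
d = 27.82 * 0.39
d = 10.8498 m

10.8498 m


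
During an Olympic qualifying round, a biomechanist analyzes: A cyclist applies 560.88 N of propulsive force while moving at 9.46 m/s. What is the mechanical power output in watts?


P = F * v
P = 560.88 * 9.46
P = 5305.9248 W

5305.9248 W


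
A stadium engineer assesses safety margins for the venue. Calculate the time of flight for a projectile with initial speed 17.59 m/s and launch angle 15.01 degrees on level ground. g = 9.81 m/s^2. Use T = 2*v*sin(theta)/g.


T = 2*v*sin(theta)/g
sin(theta) = sin(15.01 deg) = 0.259
T = 2*17.59*0.259 / 9.81
T = 9.1112 / 9.81 = 0.9288 s

0.9288 s


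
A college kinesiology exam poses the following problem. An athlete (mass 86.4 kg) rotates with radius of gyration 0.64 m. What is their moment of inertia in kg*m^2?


I = m * k^2
I = 86.4 * 0.64^2
I = 86.4 * 0.4096 = 35.3894 kg*m^2

35.3894 kg*m^2


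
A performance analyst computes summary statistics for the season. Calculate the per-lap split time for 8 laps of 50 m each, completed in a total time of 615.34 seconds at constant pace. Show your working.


Split time = total_time / n_laps = 615.34 / 8
Split time = 76.9175 s per lap

76.9175 s


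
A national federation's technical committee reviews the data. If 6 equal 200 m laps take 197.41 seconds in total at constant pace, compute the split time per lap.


Split time = total_time / n_laps = 197.41 / 6
Split time = 32.9017 s per lap

32.9017 s


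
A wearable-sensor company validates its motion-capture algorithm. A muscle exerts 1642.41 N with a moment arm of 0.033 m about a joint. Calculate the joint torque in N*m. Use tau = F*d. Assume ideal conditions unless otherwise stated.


tau = F * d
tau = 1642.41 * 0.033
tau = 54.1995 N*m

54.1995 N*m


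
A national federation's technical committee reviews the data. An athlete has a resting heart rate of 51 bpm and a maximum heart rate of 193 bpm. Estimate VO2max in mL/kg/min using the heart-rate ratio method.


VO2max = 15.3 * HRmax / HRrest
VO2max = 15.3 * 193 / 51
VO2max = 2952.9 / 51 = 57.9 mL/kg/min

57.9 mL/kg/min


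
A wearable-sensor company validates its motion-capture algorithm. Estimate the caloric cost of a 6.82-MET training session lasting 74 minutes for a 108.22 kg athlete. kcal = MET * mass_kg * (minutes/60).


kcal = MET * mass * time_hr
Convert time: 74 min = 1.2333 hr
kcal = 6.82 * 108.22 * 1.2333
kcal = 910.2745 kcal

910.2745 kcal


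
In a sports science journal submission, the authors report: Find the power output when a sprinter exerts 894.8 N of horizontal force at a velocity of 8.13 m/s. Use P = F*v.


P = F * v
P = 894.8 * 8.13
P = 7274.724 W

7274.724 W


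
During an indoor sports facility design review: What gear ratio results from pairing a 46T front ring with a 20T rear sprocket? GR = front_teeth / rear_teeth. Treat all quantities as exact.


GR = front_teeth / rear_teeth
GR = 46 / 20
GR = 2.3

2.3


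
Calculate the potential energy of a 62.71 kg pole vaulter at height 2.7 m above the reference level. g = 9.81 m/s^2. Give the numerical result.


PE = m * g * h
PE = 62.71 * 9.81 * 2.7
PE = 615.1851 * 2.7 = 1660.9998 J

1660.9998 J


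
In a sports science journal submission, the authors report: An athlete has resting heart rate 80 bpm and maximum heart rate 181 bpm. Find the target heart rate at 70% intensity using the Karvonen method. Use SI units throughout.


Target = HRrest + pct*(HRmax - HRrest)
Heart rate reserve = HRmax - HRrest = 181 - 80 = 101 bpm
Fraction = 70% = 0.7
Target = 80 + 0.7 * 101
Target = 80 + 70.7 = 150.7 bpm

150.7 bpm


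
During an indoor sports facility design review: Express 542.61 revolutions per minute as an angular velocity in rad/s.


omega = RPM * 2 * pi / 60
omega = 542.61 * 2 * 3.14159 / 60
omega = 3409.3192 / 60 = 56.822 rad/s

56.822 rad/s


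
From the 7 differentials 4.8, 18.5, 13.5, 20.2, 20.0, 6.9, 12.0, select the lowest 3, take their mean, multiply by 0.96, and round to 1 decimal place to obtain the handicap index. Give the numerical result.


All differentials: 4.8, 18.5, 13.5, 20.2, 20.0, 6.9, 12.0
Sorted: 4.8, 6.9, 12.0, 13.5, 18.5, 20.0, 20.2
Best 3: 4.8, 6.9, 12.0
Average of best = 23.7 / 3 = 7.9
Raw index = 7.9 * 0.96 = 7.584
Handicap index = round(7.584, 1) = 7.6

7.6


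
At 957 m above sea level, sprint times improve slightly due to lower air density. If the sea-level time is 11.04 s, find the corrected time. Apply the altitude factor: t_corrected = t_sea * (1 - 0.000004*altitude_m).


Correction factor = 1 - 0.000004 * 957 = 0.996172
t_corrected = t_sea * factor = 11.04 * 0.996172
t_corrected = 10.9977 s

10.9977 s


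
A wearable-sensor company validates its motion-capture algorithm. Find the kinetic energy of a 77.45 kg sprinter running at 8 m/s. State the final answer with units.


KE = 0.5 * m * v^2
KE = 0.5 * 77.45 * 8^2
KE = 0.5 * 77.45 * 64 = 2478.4 J

2478.4 J


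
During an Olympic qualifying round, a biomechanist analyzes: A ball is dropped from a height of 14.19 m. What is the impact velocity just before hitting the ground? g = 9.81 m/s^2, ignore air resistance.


v = sqrt(2 * g * h)
v = sqrt(2 * 9.81 * 14.19)
v = sqrt(278.4078) = 16.6856 m/s

16.6856 m/s


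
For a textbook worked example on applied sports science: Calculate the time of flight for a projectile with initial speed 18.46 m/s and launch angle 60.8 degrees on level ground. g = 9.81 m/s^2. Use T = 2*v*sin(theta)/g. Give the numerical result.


T = 2*v*sin(theta)/g
sin(theta) = sin(60.8 deg) = 0.8729
T = 2*18.46*0.8729 / 9.81
T = 32.2283 / 9.81 = 3.2852 s

3.2852 s


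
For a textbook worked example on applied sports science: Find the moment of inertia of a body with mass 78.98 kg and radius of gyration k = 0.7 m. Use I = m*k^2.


I = m * k^2
I = 78.98 * 0.7^2
I = 78.98 * 0.49 = 38.7002 kg*m^2

38.7002 kg*m^2


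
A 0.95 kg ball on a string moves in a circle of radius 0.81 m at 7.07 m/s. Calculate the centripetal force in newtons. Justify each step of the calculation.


Fc = m * v^2 / r
v^2 = 7.07^2 = 49.9849
Fc = 0.95 * 49.9849 / 0.81
Fc = 47.4857 / 0.81 = 58.6243 N

58.6243 N


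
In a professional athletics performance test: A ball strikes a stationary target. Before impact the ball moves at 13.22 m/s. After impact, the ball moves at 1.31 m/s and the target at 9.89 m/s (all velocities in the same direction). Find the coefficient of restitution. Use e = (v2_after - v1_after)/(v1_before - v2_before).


e = (v2_after - v1_after) / (v1_before - v2_before)
Numerator = 9.89 - 1.31 = 8.58
Denominator = 13.22 - 0 = 13.22
e = 8.58 / 13.22 = 0.649

0.649


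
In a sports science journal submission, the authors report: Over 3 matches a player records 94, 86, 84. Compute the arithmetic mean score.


Average = sum / n
Sum = 264
Average = 264 / 3 = 88

88


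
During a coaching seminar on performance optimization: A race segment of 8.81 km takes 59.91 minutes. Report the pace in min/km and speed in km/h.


Pace = time / distance = 59.91 min / 8.81 km = 6.8002 min/km
Speed = distance / time_in_hours = 8.81 / 0.9985 hr
Speed = 8.8232 km/h

6.8002 min/km, 8.8232 km/h


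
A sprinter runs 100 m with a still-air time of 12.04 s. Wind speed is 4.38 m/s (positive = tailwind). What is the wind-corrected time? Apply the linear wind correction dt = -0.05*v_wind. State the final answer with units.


dt = -0.05 * v_wind = -0.05 * 4.38 = -0.219 s
t_corrected = t_still + dt = 12.04 + (-0.219)
t_corrected = 11.821 s

11.821 s


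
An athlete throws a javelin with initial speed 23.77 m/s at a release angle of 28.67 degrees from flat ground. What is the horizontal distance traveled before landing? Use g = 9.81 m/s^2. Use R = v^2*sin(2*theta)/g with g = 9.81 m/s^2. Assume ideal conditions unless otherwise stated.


R = v^2 * sin(2*theta) / g
Convert angle to radians: theta = 28.67 deg = 0.5004 rad
sin(2*theta) = sin(1.0008) = 0.8419
R = 23.77^2 * 0.8419 / 9.81
R = 565.0129 * 0.8419 / 9.81 = 48.489 m

48.489 m


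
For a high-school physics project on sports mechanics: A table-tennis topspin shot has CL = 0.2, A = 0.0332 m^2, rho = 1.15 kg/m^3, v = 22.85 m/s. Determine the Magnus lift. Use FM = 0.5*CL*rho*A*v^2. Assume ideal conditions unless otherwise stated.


FM = 0.5 * CL * rho * A * v^2
FM = 0.5 * 0.2 * 1.15 * 0.0332 * 22.85^2
v^2 = 522.1225
FM = 0.5 * 0.2 * 1.15 * 0.0332 * 522.1225 = 1.9935 N

1.9935 N


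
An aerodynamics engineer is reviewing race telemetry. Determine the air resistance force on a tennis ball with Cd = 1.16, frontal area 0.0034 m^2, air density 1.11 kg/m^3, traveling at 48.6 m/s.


Fd = 0.5 * Cd * rho * A * v^2
Fd = 0.5 * 1.16 * 1.11 * 0.0034 * 48.6^2
v^2 = 2361.96
Fd = 0.5 * 1.16 * 1.11 * 0.0034 * 2361.96 = 5.1701 N

5.1701 N


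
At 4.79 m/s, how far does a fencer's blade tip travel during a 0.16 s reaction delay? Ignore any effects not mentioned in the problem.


d = v * t
d = 4.79 * 0.16
d = 0.7664 m

0.7664 m


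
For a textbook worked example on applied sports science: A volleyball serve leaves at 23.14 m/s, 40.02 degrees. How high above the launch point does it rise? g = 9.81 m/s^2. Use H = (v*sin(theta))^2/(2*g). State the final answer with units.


H = (v*sin(theta))^2 / (2*g)
vy = v*sin(theta) = 23.14 * sin(40.02 deg) = 14.8803 m/s
H = vy^2 / (2*g) = 221.4231 / (2*9.81)
H = 221.4231 / 19.62 = 11.2856 m

11.2856 m


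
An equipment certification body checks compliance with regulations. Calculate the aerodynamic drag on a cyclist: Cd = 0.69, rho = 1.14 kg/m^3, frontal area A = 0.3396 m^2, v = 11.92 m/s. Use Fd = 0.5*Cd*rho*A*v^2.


Fd = 0.5 * Cd * rho * A * v^2
Fd = 0.5 * 0.69 * 1.14 * 0.3396 * 11.92^2
v^2 = 142.0864
Fd = 0.5 * 0.69 * 1.14 * 0.3396 * 142.0864 = 18.9777 N

18.9777 N


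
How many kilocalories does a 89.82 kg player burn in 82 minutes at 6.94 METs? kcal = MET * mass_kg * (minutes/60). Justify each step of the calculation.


kcal = MET * mass * time_hr
Convert time: 82 min = 1.3667 hr
kcal = 6.94 * 89.82 * 1.3667
kcal = 851.9128 kcal

851.9128 kcal


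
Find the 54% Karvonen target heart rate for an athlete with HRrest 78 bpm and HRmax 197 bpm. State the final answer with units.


Target = HRrest + pct*(HRmax - HRrest)
Heart rate reserve = HRmax - HRrest = 197 - 78 = 119 bpm
Fraction = 54% = 0.54
Target = 78 + 0.54 * 119
Target = 78 + 64.26 = 142.26 bpm

142.26 bpm


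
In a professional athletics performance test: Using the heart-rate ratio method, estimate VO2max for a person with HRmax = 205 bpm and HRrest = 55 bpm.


VO2max = 15.3 * HRmax / HRrest
VO2max = 15.3 * 205 / 55
VO2max = 3136.5 / 55 = 57.0273 mL/kg/min

57.0273 mL/kg/min


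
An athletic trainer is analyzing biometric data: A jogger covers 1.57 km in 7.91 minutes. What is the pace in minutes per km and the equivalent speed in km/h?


Pace = time / distance = 7.91 min / 1.57 km = 5.0382 min/km
Speed = distance / time_in_hours = 1.57 / 0.1318 hr
Speed = 11.909 km/h

5.0382 min/km, 11.909 km/h


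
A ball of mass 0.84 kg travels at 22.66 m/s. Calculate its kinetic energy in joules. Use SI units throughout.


KE = 0.5 * m * v^2
KE = 0.5 * 0.84 * 22.66^2
KE = 0.5 * 0.84 * 513.4756 = 215.6598 J

215.6598 J


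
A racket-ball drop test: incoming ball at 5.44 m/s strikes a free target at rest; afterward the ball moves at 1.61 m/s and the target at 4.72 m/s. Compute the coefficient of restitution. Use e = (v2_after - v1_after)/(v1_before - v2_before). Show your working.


e = (v2_after - v1_after) / (v1_before - v2_before)
Numerator = 4.72 - 1.61 = 3.11
Denominator = 5.44 - 0 = 5.44
e = 3.11 / 5.44 = 0.5717

0.5717


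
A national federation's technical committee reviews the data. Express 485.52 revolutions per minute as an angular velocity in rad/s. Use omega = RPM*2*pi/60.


omega = RPM * 2 * pi / 60
omega = 485.52 * 2 * 3.14159 / 60
omega = 3050.6121 / 60 = 50.8435 rad/s

50.8435 rad/s


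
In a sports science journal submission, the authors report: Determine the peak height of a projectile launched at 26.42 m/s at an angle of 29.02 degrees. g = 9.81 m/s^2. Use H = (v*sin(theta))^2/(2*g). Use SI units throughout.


H = (v*sin(theta))^2 / (2*g)
vy = v*sin(theta) = 26.42 * sin(29.02 deg) = 12.8167 m/s
H = vy^2 / (2*g) = 164.2687 / (2*9.81)
H = 164.2687 / 19.62 = 8.3725 m

8.3725 m


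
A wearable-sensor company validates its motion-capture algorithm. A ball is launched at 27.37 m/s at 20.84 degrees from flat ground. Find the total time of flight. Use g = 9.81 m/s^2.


T = 2*v*sin(theta)/g
sin(theta) = sin(20.84 deg) = 0.3558
T = 2*27.37*0.3558 / 9.81
T = 19.4743 / 9.81 = 1.9851 s

1.9851 s


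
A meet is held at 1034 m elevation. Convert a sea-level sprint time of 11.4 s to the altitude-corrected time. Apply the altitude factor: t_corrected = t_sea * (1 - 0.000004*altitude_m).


Correction factor = 1 - 0.000004 * 1034 = 0.995864
t_corrected = t_sea * factor = 11.4 * 0.995864
t_corrected = 11.3528 s

11.3528 s


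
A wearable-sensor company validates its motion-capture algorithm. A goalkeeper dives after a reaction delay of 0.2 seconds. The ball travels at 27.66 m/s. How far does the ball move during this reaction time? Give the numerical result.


d = v * t
d = 27.66 * 0.2
d = 5.532 m

5.532 m


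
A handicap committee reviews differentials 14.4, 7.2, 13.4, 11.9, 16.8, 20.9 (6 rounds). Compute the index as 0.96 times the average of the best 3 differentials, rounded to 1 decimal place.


All differentials: 14.4, 7.2, 13.4, 11.9, 16.8, 20.9
Sorted: 7.2, 11.9, 13.4, 14.4, 16.8, 20.9
Best 3: 7.2, 11.9, 13.4
Average of best = 32.5 / 3 = 10.8333
Raw index = 10.8333 * 0.96 = 10.4
Handicap index = round(10.4, 1) = 10.4

10.4


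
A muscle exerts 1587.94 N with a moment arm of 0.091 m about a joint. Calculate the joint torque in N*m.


tau = F * d
tau = 1587.94 * 0.091
tau = 144.5025 N*m

144.5025 N*m


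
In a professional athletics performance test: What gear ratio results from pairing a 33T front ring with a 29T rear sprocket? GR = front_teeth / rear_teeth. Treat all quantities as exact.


GR = front_teeth / rear_teeth
GR = 33 / 29
GR = 1.1379

1.1379


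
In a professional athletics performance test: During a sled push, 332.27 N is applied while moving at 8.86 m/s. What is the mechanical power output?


P = F * v
P = 332.27 * 8.86
P = 2943.9122 W

2943.9122 W


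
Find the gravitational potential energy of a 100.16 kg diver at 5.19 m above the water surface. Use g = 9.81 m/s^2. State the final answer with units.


PE = m * g * h
PE = 100.16 * 9.81 * 5.19
PE = 982.5696 * 5.19 = 5099.5362 J

5099.5362 J


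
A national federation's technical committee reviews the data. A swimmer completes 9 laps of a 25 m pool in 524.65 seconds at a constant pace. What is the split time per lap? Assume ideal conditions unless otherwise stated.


Split time = total_time / n_laps = 524.65 / 9
Split time = 58.2944 s per lap

58.2944 s


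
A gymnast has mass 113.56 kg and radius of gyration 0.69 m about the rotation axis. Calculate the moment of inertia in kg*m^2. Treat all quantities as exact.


I = m * k^2
I = 113.56 * 0.69^2
I = 113.56 * 0.4761 = 54.0659 kg*m^2

54.0659 kg*m^2


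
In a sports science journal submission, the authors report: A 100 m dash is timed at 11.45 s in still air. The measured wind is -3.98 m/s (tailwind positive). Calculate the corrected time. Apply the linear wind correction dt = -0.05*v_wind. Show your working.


dt = -0.05 * v_wind = -0.05 * -3.98 = 0.199 s
t_corrected = t_still + dt = 11.45 + (0.199)
t_corrected = 11.649 s

11.649 s


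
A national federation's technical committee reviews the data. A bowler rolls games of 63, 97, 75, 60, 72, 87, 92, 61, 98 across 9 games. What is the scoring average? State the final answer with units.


Average = sum / n
Sum = 705
Average = 705 / 9 = 78.3333

78.3333


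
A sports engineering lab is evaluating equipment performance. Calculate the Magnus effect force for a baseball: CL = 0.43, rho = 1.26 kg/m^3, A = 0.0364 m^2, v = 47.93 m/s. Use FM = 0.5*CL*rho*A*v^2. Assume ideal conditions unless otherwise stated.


FM = 0.5 * CL * rho * A * v^2
FM = 0.5 * 0.43 * 1.26 * 0.0364 * 47.93^2
v^2 = 2297.2849
FM = 0.5 * 0.43 * 1.26 * 0.0364 * 2297.2849 = 22.653 N

22.653 N


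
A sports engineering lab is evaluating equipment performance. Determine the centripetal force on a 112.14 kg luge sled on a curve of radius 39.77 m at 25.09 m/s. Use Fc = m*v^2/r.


Fc = m * v^2 / r
v^2 = 25.09^2 = 629.5081
Fc = 112.14 * 629.5081 / 39.77
Fc = 70593.0383 / 39.77 = 1775.0324 N

1775.0324 N


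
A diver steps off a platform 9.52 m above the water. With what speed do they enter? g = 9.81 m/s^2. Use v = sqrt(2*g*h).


v = sqrt(2 * g * h)
v = sqrt(2 * 9.81 * 9.52)
v = sqrt(186.7824) = 13.6668 m/s

13.6668 m/s


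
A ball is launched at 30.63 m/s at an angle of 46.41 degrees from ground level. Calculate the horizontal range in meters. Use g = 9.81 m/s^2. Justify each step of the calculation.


R = v^2 * sin(2*theta) / g
Convert angle to radians: theta = 46.41 deg = 0.81 rad
sin(2*theta) = sin(1.62) = 0.9988
R = 30.63^2 * 0.9988 / 9.81
R = 938.1969 * 0.9988 / 9.81 = 95.521 m

95.521 m


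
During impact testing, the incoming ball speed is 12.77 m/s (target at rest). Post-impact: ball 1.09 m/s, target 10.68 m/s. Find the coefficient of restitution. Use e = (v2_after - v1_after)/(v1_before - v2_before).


e = (v2_after - v1_after) / (v1_before - v2_before)
Numerator = 10.68 - 1.09 = 9.59
Denominator = 12.77 - 0 = 12.77
e = 9.59 / 12.77 = 0.751

0.751


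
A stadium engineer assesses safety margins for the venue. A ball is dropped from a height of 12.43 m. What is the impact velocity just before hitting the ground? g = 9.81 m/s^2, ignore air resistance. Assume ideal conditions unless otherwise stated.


v = sqrt(2 * g * h)
v = sqrt(2 * 9.81 * 12.43)
v = sqrt(243.8766) = 15.6165 m/s

15.6165 m/s


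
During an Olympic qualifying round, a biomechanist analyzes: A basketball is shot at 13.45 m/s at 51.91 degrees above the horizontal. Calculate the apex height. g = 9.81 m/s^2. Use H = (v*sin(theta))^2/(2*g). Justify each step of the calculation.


H = (v*sin(theta))^2 / (2*g)
vy = v*sin(theta) = 13.45 * sin(51.91 deg) = 10.5857 m/s
H = vy^2 / (2*g) = 112.0576 / (2*9.81)
H = 112.0576 / 19.62 = 5.7114 m

5.7114 m


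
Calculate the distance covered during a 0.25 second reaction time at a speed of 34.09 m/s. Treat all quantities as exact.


d = v * t
d = 34.09 * 0.25
d = 8.5225 m

8.5225 m


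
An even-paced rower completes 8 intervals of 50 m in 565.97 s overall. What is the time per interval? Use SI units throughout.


Split time = total_time / n_laps = 565.97 / 8
Split time = 70.7463 s per lap

70.7463 s


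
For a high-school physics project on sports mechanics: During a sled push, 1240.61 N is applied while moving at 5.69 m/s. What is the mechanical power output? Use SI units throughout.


P = F * v
P = 1240.61 * 5.69
P = 7059.0709 W

7059.0709 W


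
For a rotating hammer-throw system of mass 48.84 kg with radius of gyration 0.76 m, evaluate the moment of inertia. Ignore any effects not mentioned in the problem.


I = m * k^2
I = 48.84 * 0.76^2
I = 48.84 * 0.5776 = 28.21 kg*m^2

28.21 kg*m^2


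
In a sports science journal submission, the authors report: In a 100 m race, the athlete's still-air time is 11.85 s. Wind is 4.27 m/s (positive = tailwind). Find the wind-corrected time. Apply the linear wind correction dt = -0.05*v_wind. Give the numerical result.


dt = -0.05 * v_wind = -0.05 * 4.27 = -0.2135 s
t_corrected = t_still + dt = 11.85 + (-0.2135)
t_corrected = 11.6365 s

11.6365 s


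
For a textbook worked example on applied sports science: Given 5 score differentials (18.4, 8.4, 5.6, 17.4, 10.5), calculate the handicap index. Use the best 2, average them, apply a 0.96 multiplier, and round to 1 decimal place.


All differentials: 18.4, 8.4, 5.6, 17.4, 10.5
Sorted: 5.6, 8.4, 10.5, 17.4, 18.4
Best 2: 5.6, 8.4
Average of best = 14 / 2 = 7
Raw index = 7 * 0.96 = 6.72
Handicap index = round(6.72, 1) = 6.7

6.7


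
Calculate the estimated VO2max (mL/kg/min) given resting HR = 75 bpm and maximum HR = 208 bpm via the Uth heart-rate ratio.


VO2max = 15.3 * HRmax / HRrest
VO2max = 15.3 * 208 / 75
VO2max = 3182.4 / 75 = 42.432 mL/kg/min

42.432 mL/kg/min


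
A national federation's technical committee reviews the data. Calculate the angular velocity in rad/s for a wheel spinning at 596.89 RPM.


omega = RPM * 2 * pi / 60
omega = 596.89 * 2 * 3.14159 / 60
omega = 3750.3705 / 60 = 62.5062 rad/s

62.5062 rad/s


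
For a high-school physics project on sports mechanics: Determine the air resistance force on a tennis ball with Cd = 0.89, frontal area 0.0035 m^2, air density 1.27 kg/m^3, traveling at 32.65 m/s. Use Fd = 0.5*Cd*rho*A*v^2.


Fd = 0.5 * Cd * rho * A * v^2
Fd = 0.5 * 0.89 * 1.27 * 0.0035 * 32.65^2
v^2 = 1066.0225
Fd = 0.5 * 0.89 * 1.27 * 0.0035 * 1066.0225 = 2.1086 N

2.1086 N


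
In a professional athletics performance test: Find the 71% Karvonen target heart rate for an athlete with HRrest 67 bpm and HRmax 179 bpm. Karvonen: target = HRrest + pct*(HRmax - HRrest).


Target = HRrest + pct*(HRmax - HRrest)
Heart rate reserve = HRmax - HRrest = 179 - 67 = 112 bpm
Fraction = 71% = 0.71
Target = 67 + 0.71 * 112
Target = 67 + 79.52 = 146.52 bpm

146.52 bpm


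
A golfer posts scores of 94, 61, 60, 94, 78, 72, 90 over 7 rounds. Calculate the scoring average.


Average = sum / n
Sum = 549
Average = 549 / 7 = 78.4286

78.4286


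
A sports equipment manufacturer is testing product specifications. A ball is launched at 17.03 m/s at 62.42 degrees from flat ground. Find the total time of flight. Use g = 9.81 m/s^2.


T = 2*v*sin(theta)/g
sin(theta) = sin(62.42 deg) = 0.8864
T = 2*17.03*0.8864 / 9.81
T = 30.1896 / 9.81 = 3.0774 s

3.0774 s


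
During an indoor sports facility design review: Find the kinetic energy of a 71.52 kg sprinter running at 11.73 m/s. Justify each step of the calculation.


KE = 0.5 * m * v^2
KE = 0.5 * 71.52 * 11.73^2
KE = 0.5 * 71.52 * 137.5929 = 4920.3221 J

4920.3221 J


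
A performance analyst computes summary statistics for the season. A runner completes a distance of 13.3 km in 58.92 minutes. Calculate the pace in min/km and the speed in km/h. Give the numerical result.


Pace = time / distance = 58.92 min / 13.3 km = 4.4301 min/km
Speed = distance / time_in_hours = 13.3 / 0.982 hr
Speed = 13.5438 km/h

4.4301 min/km, 13.5438 km/h


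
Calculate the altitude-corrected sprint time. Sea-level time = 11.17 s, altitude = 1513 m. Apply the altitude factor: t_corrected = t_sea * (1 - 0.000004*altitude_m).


Correction factor = 1 - 0.000004 * 1513 = 0.993948
t_corrected = t_sea * factor = 11.17 * 0.993948
t_corrected = 11.1024 s

11.1024 s


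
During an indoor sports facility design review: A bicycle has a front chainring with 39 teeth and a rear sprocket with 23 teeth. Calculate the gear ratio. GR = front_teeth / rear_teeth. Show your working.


GR = front_teeth / rear_teeth
GR = 39 / 23
GR = 1.6957

1.6957


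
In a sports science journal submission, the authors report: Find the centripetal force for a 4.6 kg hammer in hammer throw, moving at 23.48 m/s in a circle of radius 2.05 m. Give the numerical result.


Fc = m * v^2 / r
v^2 = 23.48^2 = 551.3104
Fc = 4.6 * 551.3104 / 2.05
Fc = 2536.0278 / 2.05 = 1237.0868 N

1237.0868 N


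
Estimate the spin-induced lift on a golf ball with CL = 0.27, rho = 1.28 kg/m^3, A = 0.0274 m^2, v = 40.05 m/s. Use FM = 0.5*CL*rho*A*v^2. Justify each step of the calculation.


FM = 0.5 * CL * rho * A * v^2
FM = 0.5 * 0.27 * 1.28 * 0.0274 * 40.05^2
v^2 = 1604.0025
FM = 0.5 * 0.27 * 1.28 * 0.0274 * 1604.0025 = 7.5945 N

7.5945 N


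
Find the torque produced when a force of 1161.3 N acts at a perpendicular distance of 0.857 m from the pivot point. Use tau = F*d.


tau = F * d
tau = 1161.3 * 0.857
tau = 995.2341 N*m

995.2341 N*m


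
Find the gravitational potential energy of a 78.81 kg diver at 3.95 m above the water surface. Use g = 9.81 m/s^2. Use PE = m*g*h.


PE = m * g * h
PE = 78.81 * 9.81 * 3.95
PE = 773.1261 * 3.95 = 3053.8481 J

3053.8481 J


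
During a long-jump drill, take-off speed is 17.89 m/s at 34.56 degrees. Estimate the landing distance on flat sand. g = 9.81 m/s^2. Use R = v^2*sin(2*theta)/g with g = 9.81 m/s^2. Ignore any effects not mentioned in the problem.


R = v^2 * sin(2*theta) / g
Convert angle to radians: theta = 34.56 deg = 0.6032 rad
sin(2*theta) = sin(1.2064) = 0.9343
R = 17.89^2 * 0.9343 / 9.81
R = 320.0521 * 0.9343 / 9.81 = 30.4826 m

30.4826 m


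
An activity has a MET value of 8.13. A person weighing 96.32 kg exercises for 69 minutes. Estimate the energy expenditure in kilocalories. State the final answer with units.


kcal = MET * mass * time_hr
Convert time: 69 min = 1.15 hr
kcal = 8.13 * 96.32 * 1.15
kcal = 900.5438 kcal

900.5438 kcal


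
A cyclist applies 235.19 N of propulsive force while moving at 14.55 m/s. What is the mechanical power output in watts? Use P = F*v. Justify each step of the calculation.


P = F * v
P = 235.19 * 14.55
P = 3422.0145 W

3422.0145 W


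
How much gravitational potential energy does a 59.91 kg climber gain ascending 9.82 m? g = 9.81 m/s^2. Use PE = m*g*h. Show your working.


PE = m * g * h
PE = 59.91 * 9.81 * 9.82
PE = 587.7171 * 9.82 = 5771.3819 J

5771.3819 J


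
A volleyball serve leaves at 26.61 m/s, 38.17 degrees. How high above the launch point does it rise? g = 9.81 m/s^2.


H = (v*sin(theta))^2 / (2*g)
vy = v*sin(theta) = 26.61 * sin(38.17 deg) = 16.4449 m/s
H = vy^2 / (2*g) = 270.4346 / (2*9.81)
H = 270.4346 / 19.62 = 13.7836 m

13.7836 m


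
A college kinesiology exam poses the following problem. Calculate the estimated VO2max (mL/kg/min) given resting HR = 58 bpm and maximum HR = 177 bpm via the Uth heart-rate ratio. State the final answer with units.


VO2max = 15.3 * HRmax / HRrest
VO2max = 15.3 * 177 / 58
VO2max = 2708.1 / 58 = 46.6914 mL/kg/min

46.6914 mL/kg/min


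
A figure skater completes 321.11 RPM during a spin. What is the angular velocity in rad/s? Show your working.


omega = RPM * 2 * pi / 60
omega = 321.11 * 2 * 3.14159 / 60
omega = 2017.5936 / 60 = 33.6266 rad/s

33.6266 rad/s


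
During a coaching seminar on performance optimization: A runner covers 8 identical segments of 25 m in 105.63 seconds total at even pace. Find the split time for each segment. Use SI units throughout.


Split time = total_time / n_laps = 105.63 / 8
Split time = 13.2037 s per lap

13.2037 s


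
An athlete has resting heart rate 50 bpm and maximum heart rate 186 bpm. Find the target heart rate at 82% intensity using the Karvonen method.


Target = HRrest + pct*(HRmax - HRrest)
Heart rate reserve = HRmax - HRrest = 186 - 50 = 136 bpm
Fraction = 82% = 0.82
Target = 50 + 0.82 * 136
Target = 50 + 111.52 = 161.52 bpm

161.52 bpm


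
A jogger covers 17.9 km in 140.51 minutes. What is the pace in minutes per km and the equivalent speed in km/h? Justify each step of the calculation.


Pace = time / distance = 140.51 min / 17.9 km = 7.8497 min/km
Speed = distance / time_in_hours = 17.9 / 2.3418 hr
Speed = 7.6436 km/h

7.8497 min/km, 7.6436 km/h


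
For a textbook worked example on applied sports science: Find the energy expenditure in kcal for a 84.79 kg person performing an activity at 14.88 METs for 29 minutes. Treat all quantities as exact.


kcal = MET * mass * time_hr
Convert time: 29 min = 0.4833 hr
kcal = 14.88 * 84.79 * 0.4833
kcal = 609.8097 kcal

609.8097 kcal


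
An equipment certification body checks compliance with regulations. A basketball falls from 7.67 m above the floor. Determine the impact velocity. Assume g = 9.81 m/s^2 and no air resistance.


v = sqrt(2 * g * h)
v = sqrt(2 * 9.81 * 7.67)
v = sqrt(150.4854) = 12.2672 m/s

12.2672 m/s


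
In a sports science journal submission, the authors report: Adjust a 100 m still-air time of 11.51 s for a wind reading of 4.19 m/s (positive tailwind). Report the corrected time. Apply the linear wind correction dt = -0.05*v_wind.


dt = -0.05 * v_wind = -0.05 * 4.19 = -0.2095 s
t_corrected = t_still + dt = 11.51 + (-0.2095)
t_corrected = 11.3005 s

11.3005 s


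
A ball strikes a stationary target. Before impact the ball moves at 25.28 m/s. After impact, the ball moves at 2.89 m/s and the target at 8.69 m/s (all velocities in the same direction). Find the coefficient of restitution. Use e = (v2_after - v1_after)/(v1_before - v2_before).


e = (v2_after - v1_after) / (v1_before - v2_before)
Numerator = 8.69 - 2.89 = 5.8
Denominator = 25.28 - 0 = 25.28
e = 5.8 / 25.28 = 0.2294

0.2294


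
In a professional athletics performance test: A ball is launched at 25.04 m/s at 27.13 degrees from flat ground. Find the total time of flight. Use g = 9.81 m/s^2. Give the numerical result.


T = 2*v*sin(theta)/g
sin(theta) = sin(27.13 deg) = 0.456
T = 2*25.04*0.456 / 9.81
T = 22.837 / 9.81 = 2.3279 s

2.3279 s


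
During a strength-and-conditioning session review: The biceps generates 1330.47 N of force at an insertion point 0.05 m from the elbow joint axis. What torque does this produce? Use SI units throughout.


tau = F * d
tau = 1330.47 * 0.05
tau = 66.5235 N*m

66.5235 N*m


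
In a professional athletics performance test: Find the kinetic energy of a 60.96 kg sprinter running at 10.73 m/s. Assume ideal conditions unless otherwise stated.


KE = 0.5 * m * v^2
KE = 0.5 * 60.96 * 10.73^2
KE = 0.5 * 60.96 * 115.1329 = 3509.2508 J

3509.2508 J


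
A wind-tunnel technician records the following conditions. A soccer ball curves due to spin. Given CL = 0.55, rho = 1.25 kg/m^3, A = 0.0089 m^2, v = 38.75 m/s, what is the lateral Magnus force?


FM = 0.5 * CL * rho * A * v^2
FM = 0.5 * 0.55 * 1.25 * 0.0089 * 38.75^2
v^2 = 1501.5625
FM = 0.5 * 0.55 * 1.25 * 0.0089 * 1501.5625 = 4.5938 N

4.5938 N


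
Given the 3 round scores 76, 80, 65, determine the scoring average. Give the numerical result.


Average = sum / n
Sum = 221
Average = 221 / 3 = 73.6667

73.6667


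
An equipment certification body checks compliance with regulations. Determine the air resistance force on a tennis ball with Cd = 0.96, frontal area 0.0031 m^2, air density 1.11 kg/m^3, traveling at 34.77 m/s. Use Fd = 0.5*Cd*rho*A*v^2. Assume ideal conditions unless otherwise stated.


Fd = 0.5 * Cd * rho * A * v^2
Fd = 0.5 * 0.96 * 1.11 * 0.0031 * 34.77^2
v^2 = 1208.9529
Fd = 0.5 * 0.96 * 1.11 * 0.0031 * 1208.9529 = 1.9968 N

1.9968 N


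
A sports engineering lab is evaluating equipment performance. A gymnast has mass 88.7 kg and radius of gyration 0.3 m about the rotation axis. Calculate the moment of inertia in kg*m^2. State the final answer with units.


I = m * k^2
I = 88.7 * 0.3^2
I = 88.7 * 0.09 = 7.983 kg*m^2

7.983 kg*m^2


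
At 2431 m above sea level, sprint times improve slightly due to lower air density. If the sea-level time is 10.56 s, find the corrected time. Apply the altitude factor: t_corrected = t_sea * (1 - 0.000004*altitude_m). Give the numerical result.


Correction factor = 1 - 0.000004 * 2431 = 0.990276
t_corrected = t_sea * factor = 10.56 * 0.990276
t_corrected = 10.4573 s

10.4573 s


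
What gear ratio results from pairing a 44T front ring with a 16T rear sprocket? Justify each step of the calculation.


GR = front_teeth / rear_teeth
GR = 44 / 16
GR = 2.75

2.75


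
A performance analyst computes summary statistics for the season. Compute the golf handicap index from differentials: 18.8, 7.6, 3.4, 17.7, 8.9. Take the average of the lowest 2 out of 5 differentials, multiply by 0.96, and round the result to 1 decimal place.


All differentials: 18.8, 7.6, 3.4, 17.7, 8.9
Sorted: 3.4, 7.6, 8.9, 17.7, 18.8
Best 2: 3.4, 7.6
Average of best = 11 / 2 = 5.5
Raw index = 5.5 * 0.96 = 5.28
Handicap index = round(5.28, 1) = 5.3

5.3


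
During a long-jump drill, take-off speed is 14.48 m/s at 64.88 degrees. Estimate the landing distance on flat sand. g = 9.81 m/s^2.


R = v^2 * sin(2*theta) / g
Convert angle to radians: theta = 64.88 deg = 1.1324 rad
sin(2*theta) = sin(2.2647) = 0.7687
R = 14.48^2 * 0.7687 / 9.81
R = 209.6704 * 0.7687 / 9.81 = 16.4302 m

16.4302 m


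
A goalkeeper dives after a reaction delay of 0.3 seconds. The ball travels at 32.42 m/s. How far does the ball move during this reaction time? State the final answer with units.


d = v * t
d = 32.42 * 0.3
d = 9.726 m

9.726 m


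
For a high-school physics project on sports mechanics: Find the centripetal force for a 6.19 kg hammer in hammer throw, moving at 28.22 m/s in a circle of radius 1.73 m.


Fc = m * v^2 / r
v^2 = 28.22^2 = 796.3684
Fc = 6.19 * 796.3684 / 1.73
Fc = 4929.5204 / 1.73 = 2849.4338 N

2849.4338 N


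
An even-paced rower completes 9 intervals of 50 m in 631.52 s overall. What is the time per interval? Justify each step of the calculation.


Split time = total_time / n_laps = 631.52 / 9
Split time = 70.1689 s per lap

70.1689 s


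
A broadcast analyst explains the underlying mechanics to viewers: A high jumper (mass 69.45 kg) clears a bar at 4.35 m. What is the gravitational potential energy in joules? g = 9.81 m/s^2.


PE = m * g * h
PE = 69.45 * 9.81 * 4.35
PE = 681.3045 * 4.35 = 2963.6746 J

2963.6746 J
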